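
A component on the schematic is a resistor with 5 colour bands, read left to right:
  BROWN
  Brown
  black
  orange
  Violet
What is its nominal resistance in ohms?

Brown → 1 (first significant figure)
Brown → 1 (second significant figure)
Black → 0 (third significant figure)
Orange → ×10^3 multiplier
110 × 1000 = 110000 Ω

110000 Ω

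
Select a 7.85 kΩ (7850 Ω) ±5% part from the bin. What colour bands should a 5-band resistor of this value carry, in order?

7850 Ω = 785 × 10^1.
7 → violet
8 → grey
5 → green
Multiplier 10^1 → brown.
±5% tolerance → gold.

violet, grey, green, brown, gold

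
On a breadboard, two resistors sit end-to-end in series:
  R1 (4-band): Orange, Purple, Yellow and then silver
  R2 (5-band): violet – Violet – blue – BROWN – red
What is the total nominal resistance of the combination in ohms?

377760 Ω

R1: orange, violet → 37; yellow ×10^4 → 370000 Ω.
R2: violet, violet, blue → 776; brown ×10 → 7760 Ω.
Series: 370000 + 7760 = 377760 Ω.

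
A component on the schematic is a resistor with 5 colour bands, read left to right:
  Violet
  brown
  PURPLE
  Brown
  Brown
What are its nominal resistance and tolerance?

7170 Ω ±1%

Violet → 7 (first significant figure)
Brown → 1 (second significant figure)
Violet → 7 (third significant figure)
Brown → ×10 multiplier
Brown → ±1% tolerance
717 × 10 = 7170 Ω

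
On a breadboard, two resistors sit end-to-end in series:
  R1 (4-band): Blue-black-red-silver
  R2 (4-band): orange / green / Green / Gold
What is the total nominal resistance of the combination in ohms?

3506000 Ω

R1: blue, black → 60; red ×10^2 → 6000 Ω.
R2: orange, green → 35; green ×10^5 → 3500000 Ω.
Series: 6000 + 3500000 = 3506000 Ω.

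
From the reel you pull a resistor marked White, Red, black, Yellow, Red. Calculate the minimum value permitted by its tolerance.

White → 9 (first significant figure)
Red → 2 (second significant figure)
Black → 0 (third significant figure)
Yellow → ×10^4 multiplier
Red → ±2% tolerance
920 × 10000 = 9200000 Ω
Minimum = 9200000 × (1 − 2/100) = 9016000 Ω.

9016000 Ω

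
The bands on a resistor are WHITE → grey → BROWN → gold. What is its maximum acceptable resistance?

White → 9 (first significant figure)
Grey → 8 (second significant figure)
Brown → ×10 multiplier
Gold → ±5% tolerance
98 × 10 = 980 Ω
Maximum = 980 × (1 + 5/100) = 1029 Ω.

1029 Ω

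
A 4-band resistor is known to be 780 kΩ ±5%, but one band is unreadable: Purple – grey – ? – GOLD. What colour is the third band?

yellow

780000 Ω = 78 × 10^4.
The third band is the multiplier, 10^4, which is yellow.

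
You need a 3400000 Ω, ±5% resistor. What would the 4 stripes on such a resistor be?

orange, yellow, green, gold

3400000 Ω = 34 × 10^5.
3 → orange
4 → yellow
Multiplier 10^5 → green.
±5% tolerance → gold.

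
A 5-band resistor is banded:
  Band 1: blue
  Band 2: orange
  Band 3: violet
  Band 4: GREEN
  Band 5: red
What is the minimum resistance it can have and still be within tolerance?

62426000 Ω

Blue → 6 (first significant figure)
Orange → 3 (second significant figure)
Violet → 7 (third significant figure)
Green → ×10^5 multiplier
Red → ±2% tolerance
637 × 100000 = 63700000 Ω
Minimum = 63700000 × (1 − 2/100) = 62426000 Ω.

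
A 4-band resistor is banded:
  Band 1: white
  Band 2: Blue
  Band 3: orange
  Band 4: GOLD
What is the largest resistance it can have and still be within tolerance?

White → 9 (first significant figure)
Blue → 6 (second significant figure)
Orange → ×10^3 multiplier
Gold → ±5% tolerance
96 × 1000 = 96000 Ω
Largest = 96000 × (1 + 5/100) = 100800 Ω.

100800 Ω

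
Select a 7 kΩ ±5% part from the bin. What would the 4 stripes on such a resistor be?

violet, black, red, gold

7000 Ω = 70 × 10^2.
7 → violet
0 → black
Multiplier 10^2 → red.
±5% tolerance → gold.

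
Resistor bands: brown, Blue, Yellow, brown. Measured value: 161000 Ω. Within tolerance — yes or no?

yes

Brown → 1 (first significant figure)
Blue → 6 (second significant figure)
Yellow → ×10^4 multiplier
Brown → ±1% tolerance
16 × 10000 = 160000 Ω
Allowed range: 158400 Ω to 161600 Ω.
161000 Ω lies inside that range.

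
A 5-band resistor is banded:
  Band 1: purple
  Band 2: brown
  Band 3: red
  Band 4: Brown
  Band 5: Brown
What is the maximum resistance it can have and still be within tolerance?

Violet → 7 (first significant figure)
Brown → 1 (second significant figure)
Red → 2 (third significant figure)
Brown → ×10 multiplier
Brown → ±1% tolerance
712 × 10 = 7120 Ω
Maximum = 7120 × (1 + 1/100) = 7191.2 Ω.

7191.2 Ω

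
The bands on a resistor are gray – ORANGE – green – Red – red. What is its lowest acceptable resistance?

81830 Ω

Grey → 8 (first significant figure)
Orange → 3 (second significant figure)
Green → 5 (third significant figure)
Red → ×10^2 multiplier
Red → ±2% tolerance
835 × 100 = 83500 Ω
Lowest = 83500 × (1 − 2/100) = 81830 Ω.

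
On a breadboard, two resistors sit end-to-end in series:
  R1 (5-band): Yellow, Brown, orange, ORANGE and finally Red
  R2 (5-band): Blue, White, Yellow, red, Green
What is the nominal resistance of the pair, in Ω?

R1: yellow, brown, orange → 413; orange ×10^3 → 413000 Ω.
R2: blue, white, yellow → 694; red ×10^2 → 69400 Ω.
Series: 413000 + 69400 = 482400 Ω.

482400 Ω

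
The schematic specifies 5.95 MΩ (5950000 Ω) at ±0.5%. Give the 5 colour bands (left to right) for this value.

5950000 Ω = 595 × 10^4.
5 → green
9 → white
5 → green
Multiplier 10^4 → yellow.
±0.5% tolerance → green.

green, white, green, yellow, green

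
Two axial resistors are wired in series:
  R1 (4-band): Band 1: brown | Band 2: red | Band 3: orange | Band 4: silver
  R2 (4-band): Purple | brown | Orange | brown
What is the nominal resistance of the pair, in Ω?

R1: brown, red → 12; orange ×10^3 → 12000 Ω.
R2: violet, brown → 71; orange ×10^3 → 71000 Ω.
Series: 12000 + 71000 = 83000 Ω.

83000 Ω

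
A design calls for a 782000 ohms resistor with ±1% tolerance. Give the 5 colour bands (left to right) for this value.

violet, grey, red, orange, brown

782000 Ω = 782 × 10^3.
7 → violet
8 → grey
2 → red
Multiplier 10^3 → orange.
±1% tolerance → brown.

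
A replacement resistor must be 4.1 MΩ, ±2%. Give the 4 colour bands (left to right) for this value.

yellow, brown, green, red

4100000 Ω = 41 × 10^5.
4 → yellow
1 → brown
Multiplier 10^5 → green.
±2% tolerance → red.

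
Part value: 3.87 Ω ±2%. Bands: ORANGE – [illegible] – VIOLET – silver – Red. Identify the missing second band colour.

3.87 Ω = 387 × 10^-2.
The second band gives digit 8 of the significand, and 8 is grey.

grey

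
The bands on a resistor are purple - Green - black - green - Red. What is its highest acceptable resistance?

76500000 Ω

Violet → 7 (first significant figure)
Green → 5 (second significant figure)
Black → 0 (third significant figure)
Green → ×10^5 multiplier
Red → ±2% tolerance
750 × 100000 = 75000000 Ω
Highest = 75000000 × (1 + 2/100) = 76500000 Ω.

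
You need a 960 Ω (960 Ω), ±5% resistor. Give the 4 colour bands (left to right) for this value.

960 Ω = 96 × 10^1.
9 → white
6 → blue
Multiplier 10^1 → brown.
±5% tolerance → gold.

white, blue, brown, gold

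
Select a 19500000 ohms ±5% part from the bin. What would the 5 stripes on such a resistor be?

brown, white, green, green, gold

19500000 Ω = 195 × 10^5.
1 → brown
9 → white
5 → green
Multiplier 10^5 → green.
±5% tolerance → gold.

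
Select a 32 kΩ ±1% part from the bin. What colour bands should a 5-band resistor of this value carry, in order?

orange, red, black, red, brown

32000 Ω = 320 × 10^2.
3 → orange
2 → red
0 → black
Multiplier 10^2 → red.
±1% tolerance → brown.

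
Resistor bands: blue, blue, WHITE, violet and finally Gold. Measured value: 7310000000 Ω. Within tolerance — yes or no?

Blue → 6 (first significant figure)
Blue → 6 (second significant figure)
White → 9 (third significant figure)
Violet → ×10^7 multiplier
Gold → ±5% tolerance
669 × 10000000 = 6690000000 Ω
Allowed range: 6355500000 Ω to 7024500000 Ω.
7310000000 Ω lies outside that range.

no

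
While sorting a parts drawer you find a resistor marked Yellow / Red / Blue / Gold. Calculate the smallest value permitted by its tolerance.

Yellow → 4 (first significant figure)
Red → 2 (second significant figure)
Blue → ×10^6 multiplier
Gold → ±5% tolerance
42 × 1000000 = 42000000 Ω
Smallest = 42000000 × (1 − 5/100) = 39900000 Ω.

39900000 Ω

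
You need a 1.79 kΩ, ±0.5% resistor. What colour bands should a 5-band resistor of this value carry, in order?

brown, violet, white, brown, green

1790 Ω = 179 × 10^1.
1 → brown
7 → violet
9 → white
Multiplier 10^1 → brown.
±0.5% tolerance → green.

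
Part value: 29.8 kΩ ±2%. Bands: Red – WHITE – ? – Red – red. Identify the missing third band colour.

29800 Ω = 298 × 10^2.
The third band gives digit 8 of the significand, and 8 is grey.

grey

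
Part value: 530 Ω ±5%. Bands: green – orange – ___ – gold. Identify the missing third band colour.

530 Ω = 53 × 10^1.
The third band is the multiplier, 10^1, which is brown.

brown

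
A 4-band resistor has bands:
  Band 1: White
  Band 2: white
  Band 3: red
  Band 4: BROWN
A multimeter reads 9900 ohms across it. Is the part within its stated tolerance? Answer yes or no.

White → 9 (first significant figure)
White → 9 (second significant figure)
Red → ×10^2 multiplier
Brown → ±1% tolerance
99 × 100 = 9900 Ω
Allowed range: 9801 Ω to 9999 Ω.
9900 ohms lies inside that range.

yes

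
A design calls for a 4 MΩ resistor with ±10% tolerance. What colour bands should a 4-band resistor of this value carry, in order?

yellow, black, green, silver

4000000 Ω = 40 × 10^5.
4 → yellow
0 → black
Multiplier 10^5 → green.
±10% tolerance → silver.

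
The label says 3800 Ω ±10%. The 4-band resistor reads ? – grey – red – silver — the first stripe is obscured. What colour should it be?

orange

3800 Ω = 38 × 10^2.
The first band gives digit 3 of the significand, and 3 is orange.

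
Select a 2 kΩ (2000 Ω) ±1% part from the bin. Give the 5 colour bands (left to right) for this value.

2000 Ω = 200 × 10^1.
2 → red
0 → black
0 → black
Multiplier 10^1 → brown.
±1% tolerance → brown.

red, black, black, brown, brown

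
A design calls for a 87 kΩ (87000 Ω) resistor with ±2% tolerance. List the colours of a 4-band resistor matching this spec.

grey, violet, orange, red

87000 Ω = 87 × 10^3.
8 → grey
7 → violet
Multiplier 10^3 → orange.
±2% tolerance → red.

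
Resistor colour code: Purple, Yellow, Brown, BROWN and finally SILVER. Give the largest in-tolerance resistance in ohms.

8151 Ω

Violet → 7 (first significant figure)
Yellow → 4 (second significant figure)
Brown → 1 (third significant figure)
Brown → ×10 multiplier
Silver → ±10% tolerance
741 × 10 = 7410 Ω
Largest = 7410 × (1 + 10/100) = 8151 Ω.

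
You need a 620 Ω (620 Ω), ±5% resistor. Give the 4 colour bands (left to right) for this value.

blue, red, brown, gold

620 Ω = 62 × 10^1.
6 → blue
2 → red
Multiplier 10^1 → brown.
±5% tolerance → gold.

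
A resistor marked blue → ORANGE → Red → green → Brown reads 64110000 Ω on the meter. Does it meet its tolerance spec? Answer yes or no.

Blue → 6 (first significant figure)
Orange → 3 (second significant figure)
Red → 2 (third significant figure)
Green → ×10^5 multiplier
Brown → ±1% tolerance
632 × 100000 = 63200000 Ω
Allowed range: 62568000 Ω to 63832000 Ω.
64110000 Ω lies outside that range.

no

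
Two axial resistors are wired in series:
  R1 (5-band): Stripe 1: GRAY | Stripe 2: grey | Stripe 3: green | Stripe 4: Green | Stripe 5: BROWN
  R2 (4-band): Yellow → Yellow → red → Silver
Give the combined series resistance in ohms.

R1: grey, grey, green → 885; green ×10^5 → 88500000 Ω.
R2: yellow, yellow → 44; red ×10^2 → 4400 Ω.
Series: 88500000 + 4400 = 88504400 Ω.

88504400 Ω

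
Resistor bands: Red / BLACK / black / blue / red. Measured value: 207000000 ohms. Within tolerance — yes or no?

no

Red → 2 (first significant figure)
Black → 0 (second significant figure)
Black → 0 (third significant figure)
Blue → ×10^6 multiplier
Red → ±2% tolerance
200 × 1000000 = 200000000 Ω
Allowed range: 196000000 Ω to 204000000 Ω.
207000000 ohms lies outside that range.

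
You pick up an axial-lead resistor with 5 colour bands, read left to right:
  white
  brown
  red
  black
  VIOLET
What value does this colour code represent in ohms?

White → 9 (first significant figure)
Brown → 1 (second significant figure)
Red → 2 (third significant figure)
Black → ×1 multiplier
912 × 1 = 912 Ω

912 Ω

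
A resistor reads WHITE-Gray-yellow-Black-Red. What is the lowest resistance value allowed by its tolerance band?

964.32 Ω

White → 9 (first significant figure)
Grey → 8 (second significant figure)
Yellow → 4 (third significant figure)
Black → ×1 multiplier
Red → ±2% tolerance
984 × 1 = 984 Ω
Lowest = 984 × (1 − 2/100) = 964.32 Ω.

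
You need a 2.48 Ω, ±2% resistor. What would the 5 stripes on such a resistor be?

2.48 Ω = 248 × 10^-2.
2 → red
4 → yellow
8 → grey
Multiplier 10^-2 → silver.
±2% tolerance → red.

red, yellow, grey, silver, red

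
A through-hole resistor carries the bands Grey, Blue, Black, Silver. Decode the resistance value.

Grey → 8 (first significant figure)
Blue → 6 (second significant figure)
Black → ×1 multiplier
86 × 1 = 86 Ω

86 Ω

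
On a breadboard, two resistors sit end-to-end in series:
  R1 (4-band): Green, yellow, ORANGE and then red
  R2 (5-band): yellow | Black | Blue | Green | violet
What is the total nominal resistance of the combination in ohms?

R1: green, yellow → 54; orange ×10^3 → 54000 Ω.
R2: yellow, black, blue → 406; green ×10^5 → 40600000 Ω.
Series: 54000 + 40600000 = 40654000 Ω.

40654000 Ω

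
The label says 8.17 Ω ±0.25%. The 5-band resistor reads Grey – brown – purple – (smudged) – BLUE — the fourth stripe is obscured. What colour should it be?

silver

8.17 Ω = 817 × 10^-2.
The fourth band is the multiplier, 10^-2, which is silver.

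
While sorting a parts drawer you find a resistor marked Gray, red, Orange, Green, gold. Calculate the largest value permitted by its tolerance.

86415000 Ω

Grey → 8 (first significant figure)
Red → 2 (second significant figure)
Orange → 3 (third significant figure)
Green → ×10^5 multiplier
Gold → ±5% tolerance
823 × 100000 = 82300000 Ω
Largest = 82300000 × (1 + 5/100) = 86415000 Ω.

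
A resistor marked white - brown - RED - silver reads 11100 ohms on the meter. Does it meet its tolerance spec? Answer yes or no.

White → 9 (first significant figure)
Brown → 1 (second significant figure)
Red → ×10^2 multiplier
Silver → ±10% tolerance
91 × 100 = 9100 Ω
Allowed range: 8190 Ω to 10010 Ω.
11100 ohms lies outside that range.

no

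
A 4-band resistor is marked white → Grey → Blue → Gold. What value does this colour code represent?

98000000 Ω

White → 9 (first significant figure)
Grey → 8 (second significant figure)
Blue → ×10^6 multiplier
98 × 1000000 = 98000000 Ω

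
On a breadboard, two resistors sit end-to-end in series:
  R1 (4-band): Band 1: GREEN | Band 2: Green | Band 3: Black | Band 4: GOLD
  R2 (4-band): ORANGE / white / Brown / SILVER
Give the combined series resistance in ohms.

445 Ω

R1: green, green → 55; black ×1 → 55 Ω.
R2: orange, white → 39; brown ×10 → 390 Ω.
Series: 55 + 390 = 445 Ω.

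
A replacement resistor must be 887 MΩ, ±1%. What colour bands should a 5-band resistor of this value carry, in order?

887000000 Ω = 887 × 10^6.
8 → grey
8 → grey
7 → violet
Multiplier 10^6 → blue.
±1% tolerance → brown.

grey, grey, violet, blue, brown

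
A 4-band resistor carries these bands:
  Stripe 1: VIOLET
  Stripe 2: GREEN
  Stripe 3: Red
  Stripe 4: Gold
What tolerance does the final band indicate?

±5%

The last band, gold, is the tolerance band.
Gold corresponds to ±5%.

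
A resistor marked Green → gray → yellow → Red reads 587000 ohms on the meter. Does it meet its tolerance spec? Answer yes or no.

Green → 5 (first significant figure)
Grey → 8 (second significant figure)
Yellow → ×10^4 multiplier
Red → ±2% tolerance
58 × 10000 = 580000 Ω
Allowed range: 568400 Ω to 591600 Ω.
587000 ohms lies inside that range.

yes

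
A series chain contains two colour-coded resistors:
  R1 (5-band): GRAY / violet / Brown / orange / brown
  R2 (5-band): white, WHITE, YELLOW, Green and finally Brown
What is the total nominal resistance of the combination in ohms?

100271000 Ω

R1: grey, violet, brown → 871; orange ×10^3 → 871000 Ω.
R2: white, white, yellow → 994; green ×10^5 → 99400000 Ω.
Series: 871000 + 99400000 = 100271000 Ω.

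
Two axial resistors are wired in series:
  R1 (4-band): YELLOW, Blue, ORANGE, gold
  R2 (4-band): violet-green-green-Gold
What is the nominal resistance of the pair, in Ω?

7546000 Ω

R1: yellow, blue → 46; orange ×10^3 → 46000 Ω.
R2: violet, green → 75; green ×10^5 → 7500000 Ω.
Series: 46000 + 7500000 = 7546000 Ω.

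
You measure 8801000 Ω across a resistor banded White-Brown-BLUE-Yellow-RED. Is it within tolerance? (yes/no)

White → 9 (first significant figure)
Brown → 1 (second significant figure)
Blue → 6 (third significant figure)
Yellow → ×10^4 multiplier
Red → ±2% tolerance
916 × 10000 = 9160000 Ω
Allowed range: 8976800 Ω to 9343200 Ω.
8801000 Ω lies outside that range.

no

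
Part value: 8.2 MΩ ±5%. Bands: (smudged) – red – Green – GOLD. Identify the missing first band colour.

8200000 Ω = 82 × 10^5.
The first band gives digit 8 of the significand, and 8 is grey.

grey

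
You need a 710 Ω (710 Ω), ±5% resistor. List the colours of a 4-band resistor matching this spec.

710 Ω = 71 × 10^1.
7 → violet
1 → brown
Multiplier 10^1 → brown.
±5% tolerance → gold.

violet, brown, brown, gold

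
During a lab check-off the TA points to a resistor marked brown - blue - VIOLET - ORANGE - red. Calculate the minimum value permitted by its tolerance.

Brown → 1 (first significant figure)
Blue → 6 (second significant figure)
Violet → 7 (third significant figure)
Orange → ×10^3 multiplier
Red → ±2% tolerance
167 × 1000 = 167000 Ω
Minimum = 167000 × (1 − 2/100) = 163660 Ω.

163660 Ω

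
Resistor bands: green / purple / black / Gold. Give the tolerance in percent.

The last band, gold, is the tolerance band.
Gold corresponds to ±5%.

±5%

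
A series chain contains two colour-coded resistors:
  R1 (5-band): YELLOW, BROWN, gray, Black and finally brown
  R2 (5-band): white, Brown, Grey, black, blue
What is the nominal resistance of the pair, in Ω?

1336 Ω

R1: yellow, brown, grey → 418; black ×1 → 418 Ω.
R2: white, brown, grey → 918; black ×1 → 918 Ω.
Series: 418 + 918 = 1336 Ω.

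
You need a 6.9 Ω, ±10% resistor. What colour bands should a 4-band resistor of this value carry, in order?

6.9 Ω = 69 × 10^-1.
6 → blue
9 → white
Multiplier 10^-1 → gold.
±10% tolerance → silver.

blue, white, gold, silver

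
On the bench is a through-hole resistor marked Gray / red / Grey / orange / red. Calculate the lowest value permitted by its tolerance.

Grey → 8 (first significant figure)
Red → 2 (second significant figure)
Grey → 8 (third significant figure)
Orange → ×10^3 multiplier
Red → ±2% tolerance
828 × 1000 = 828000 Ω
Lowest = 828000 × (1 − 2/100) = 811440 Ω.

811440 Ω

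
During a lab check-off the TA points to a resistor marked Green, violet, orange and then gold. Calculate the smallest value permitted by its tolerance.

Green → 5 (first significant figure)
Violet → 7 (second significant figure)
Orange → ×10^3 multiplier
Gold → ±5% tolerance
57 × 1000 = 57000 Ω
Smallest = 57000 × (1 − 5/100) = 54150 Ω.

54150 Ω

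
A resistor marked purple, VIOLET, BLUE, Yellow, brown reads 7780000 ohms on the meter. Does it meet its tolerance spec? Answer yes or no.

Violet → 7 (first significant figure)
Violet → 7 (second significant figure)
Blue → 6 (third significant figure)
Yellow → ×10^4 multiplier
Brown → ±1% tolerance
776 × 10000 = 7760000 Ω
Allowed range: 7682400 Ω to 7837600 Ω.
7780000 ohms lies inside that range.

yes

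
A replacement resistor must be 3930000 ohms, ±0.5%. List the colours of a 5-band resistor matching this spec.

orange, white, orange, yellow, green

3930000 Ω = 393 × 10^4.
3 → orange
9 → white
3 → orange
Multiplier 10^4 → yellow.
±0.5% tolerance → green.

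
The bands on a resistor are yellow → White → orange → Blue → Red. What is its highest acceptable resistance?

502860000 Ω

Yellow → 4 (first significant figure)
White → 9 (second significant figure)
Orange → 3 (third significant figure)
Blue → ×10^6 multiplier
Red → ±2% tolerance
493 × 1000000 = 493000000 Ω
Highest = 493000000 × (1 + 2/100) = 502860000 Ω.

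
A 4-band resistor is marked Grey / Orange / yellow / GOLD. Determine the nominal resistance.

830000 Ω

Grey → 8 (first significant figure)
Orange → 3 (second significant figure)
Yellow → ×10^4 multiplier
83 × 10000 = 830000 Ω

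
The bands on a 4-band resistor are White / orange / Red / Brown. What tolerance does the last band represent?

±1%

The last band, brown, is the tolerance band.
Brown corresponds to ±1%.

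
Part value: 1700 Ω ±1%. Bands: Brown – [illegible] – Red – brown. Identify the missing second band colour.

violet

1700 Ω = 17 × 10^2.
The second band gives digit 7 of the significand, and 7 is violet.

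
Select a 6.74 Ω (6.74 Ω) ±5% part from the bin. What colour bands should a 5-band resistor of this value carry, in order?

6.74 Ω = 674 × 10^-2.
6 → blue
7 → violet
4 → yellow
Multiplier 10^-2 → silver.
±5% tolerance → gold.

blue, violet, yellow, silver, gold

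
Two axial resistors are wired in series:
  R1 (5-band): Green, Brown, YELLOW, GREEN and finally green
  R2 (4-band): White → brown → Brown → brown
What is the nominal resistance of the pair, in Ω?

R1: green, brown, yellow → 514; green ×10^5 → 51400000 Ω.
R2: white, brown → 91; brown ×10 → 910 Ω.
Series: 51400000 + 910 = 51400910 Ω.

51400910 Ω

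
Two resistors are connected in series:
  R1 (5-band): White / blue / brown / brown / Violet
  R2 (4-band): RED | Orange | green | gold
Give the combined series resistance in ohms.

R1: white, blue, brown → 961; brown ×10 → 9610 Ω.
R2: red, orange → 23; green ×10^5 → 2300000 Ω.
Series: 9610 + 2300000 = 2309610 Ω.

2309610 Ω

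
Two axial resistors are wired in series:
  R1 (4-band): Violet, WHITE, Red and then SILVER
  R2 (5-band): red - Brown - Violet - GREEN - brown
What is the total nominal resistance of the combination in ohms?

R1: violet, white → 79; red ×10^2 → 7900 Ω.
R2: red, brown, violet → 217; green ×10^5 → 21700000 Ω.
Series: 7900 + 21700000 = 21707900 Ω.

21707900 Ω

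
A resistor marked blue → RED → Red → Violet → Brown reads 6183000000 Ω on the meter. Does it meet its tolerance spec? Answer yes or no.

Blue → 6 (first significant figure)
Red → 2 (second significant figure)
Red → 2 (third significant figure)
Violet → ×10^7 multiplier
Brown → ±1% tolerance
622 × 10000000 = 6220000000 Ω
Allowed range: 6157800000 Ω to 6282200000 Ω.
6183000000 Ω lies inside that range.

yes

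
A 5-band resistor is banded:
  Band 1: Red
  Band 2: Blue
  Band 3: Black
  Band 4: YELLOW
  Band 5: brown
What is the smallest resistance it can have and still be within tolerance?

2574000 Ω

Red → 2 (first significant figure)
Blue → 6 (second significant figure)
Black → 0 (third significant figure)
Yellow → ×10^4 multiplier
Brown → ±1% tolerance
260 × 10000 = 2600000 Ω
Smallest = 2600000 × (1 − 1/100) = 2574000 Ω.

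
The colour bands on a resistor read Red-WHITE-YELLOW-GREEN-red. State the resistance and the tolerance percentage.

29400000 Ω ±2%

Red → 2 (first significant figure)
White → 9 (second significant figure)
Yellow → 4 (third significant figure)
Green → ×10^5 multiplier
Red → ±2% tolerance
294 × 100000 = 29400000 Ω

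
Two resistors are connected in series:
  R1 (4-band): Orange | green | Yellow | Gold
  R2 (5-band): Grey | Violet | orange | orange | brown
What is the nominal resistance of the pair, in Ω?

1223000 Ω

R1: orange, green → 35; yellow ×10^4 → 350000 Ω.
R2: grey, violet, orange → 873; orange ×10^3 → 873000 Ω.
Series: 350000 + 873000 = 1223000 Ω.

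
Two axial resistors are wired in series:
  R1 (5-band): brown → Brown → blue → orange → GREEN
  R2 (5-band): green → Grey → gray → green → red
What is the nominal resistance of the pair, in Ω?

R1: brown, brown, blue → 116; orange ×10^3 → 116000 Ω.
R2: green, grey, grey → 588; green ×10^5 → 58800000 Ω.
Series: 116000 + 58800000 = 58916000 Ω.

58916000 Ω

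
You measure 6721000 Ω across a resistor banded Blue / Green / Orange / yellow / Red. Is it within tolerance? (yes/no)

Blue → 6 (first significant figure)
Green → 5 (second significant figure)
Orange → 3 (third significant figure)
Yellow → ×10^4 multiplier
Red → ±2% tolerance
653 × 10000 = 6530000 Ω
Allowed range: 6399400 Ω to 6660600 Ω.
6721000 Ω lies outside that range.

no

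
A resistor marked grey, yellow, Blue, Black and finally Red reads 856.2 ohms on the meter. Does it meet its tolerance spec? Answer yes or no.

Grey → 8 (first significant figure)
Yellow → 4 (second significant figure)
Blue → 6 (third significant figure)
Black → ×1 multiplier
Red → ±2% tolerance
846 × 1 = 846 Ω
Allowed range: 829.08 Ω to 862.92 Ω.
856.2 ohms lies inside that range.

yes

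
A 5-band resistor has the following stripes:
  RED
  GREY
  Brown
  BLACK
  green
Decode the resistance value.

281 Ω

Red → 2 (first significant figure)
Grey → 8 (second significant figure)
Brown → 1 (third significant figure)
Black → ×1 multiplier
281 × 1 = 281 Ω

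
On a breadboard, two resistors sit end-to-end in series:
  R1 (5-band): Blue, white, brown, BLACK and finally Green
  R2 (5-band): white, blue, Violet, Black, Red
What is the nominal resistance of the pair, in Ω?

R1: blue, white, brown → 691; black ×1 → 691 Ω.
R2: white, blue, violet → 967; black ×1 → 967 Ω.
Series: 691 + 967 = 1658 Ω.

1658 Ω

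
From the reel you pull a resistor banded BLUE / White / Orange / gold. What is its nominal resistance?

69000 Ω

Blue → 6 (first significant figure)
White → 9 (second significant figure)
Orange → ×10^3 multiplier
69 × 1000 = 69000 Ω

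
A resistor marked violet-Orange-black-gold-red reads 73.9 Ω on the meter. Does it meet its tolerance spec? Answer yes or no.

Violet → 7 (first significant figure)
Orange → 3 (second significant figure)
Black → 0 (third significant figure)
Gold → ×0.1 multiplier
Red → ±2% tolerance
730 × 0.1 = 73 Ω
Allowed range: 71.54 Ω to 74.46 Ω.
73.9 Ω lies inside that range.

yes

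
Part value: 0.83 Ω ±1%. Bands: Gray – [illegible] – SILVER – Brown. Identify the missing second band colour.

0.83 Ω = 83 × 10^-2.
The second band gives digit 3 of the significand, and 3 is orange.

orange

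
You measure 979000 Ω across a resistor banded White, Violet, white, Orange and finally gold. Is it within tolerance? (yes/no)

White → 9 (first significant figure)
Violet → 7 (second significant figure)
White → 9 (third significant figure)
Orange → ×10^3 multiplier
Gold → ±5% tolerance
979 × 1000 = 979000 Ω
Allowed range: 930050 Ω to 1027950 Ω.
979000 Ω lies inside that range.

yes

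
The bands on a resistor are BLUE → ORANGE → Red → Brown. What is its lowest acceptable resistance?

6237 Ω

Blue → 6 (first significant figure)
Orange → 3 (second significant figure)
Red → ×10^2 multiplier
Brown → ±1% tolerance
63 × 100 = 6300 Ω
Lowest = 6300 × (1 − 1/100) = 6237 Ω.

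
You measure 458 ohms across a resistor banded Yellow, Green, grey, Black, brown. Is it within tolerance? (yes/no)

yes

Yellow → 4 (first significant figure)
Green → 5 (second significant figure)
Grey → 8 (third significant figure)
Black → ×1 multiplier
Brown → ±1% tolerance
458 × 1 = 458 Ω
Allowed range: 453.42 Ω to 462.58 Ω.
458 ohms lies inside that range.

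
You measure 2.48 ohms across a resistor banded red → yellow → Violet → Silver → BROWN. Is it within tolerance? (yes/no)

yes

Red → 2 (first significant figure)
Yellow → 4 (second significant figure)
Violet → 7 (third significant figure)
Silver → ×0.01 multiplier
Brown → ±1% tolerance
247 × 0.01 = 2.47 Ω
Allowed range: 2.4453 Ω to 2.4947 Ω.
2.48 ohms lies inside that range.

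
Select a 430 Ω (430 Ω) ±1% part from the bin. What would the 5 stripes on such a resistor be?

430 Ω = 430 × 10^0.
4 → yellow
3 → orange
0 → black
Multiplier 10^0 → black.
±1% tolerance → brown.

yellow, orange, black, black, brown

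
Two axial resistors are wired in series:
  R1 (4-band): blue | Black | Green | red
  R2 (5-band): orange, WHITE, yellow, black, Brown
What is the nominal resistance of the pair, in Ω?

R1: blue, black → 60; green ×10^5 → 6000000 Ω.
R2: orange, white, yellow → 394; black ×1 → 394 Ω.
Series: 6000000 + 394 = 6000394 Ω.

6000394 Ω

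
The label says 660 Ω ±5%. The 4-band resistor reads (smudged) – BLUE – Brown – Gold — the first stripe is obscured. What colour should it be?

660 Ω = 66 × 10^1.
The first band gives digit 6 of the significand, and 6 is blue.

blue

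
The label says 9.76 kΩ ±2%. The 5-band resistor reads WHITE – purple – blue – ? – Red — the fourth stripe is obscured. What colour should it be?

brown

9760 Ω = 976 × 10^1.
The fourth band is the multiplier, 10^1, which is brown.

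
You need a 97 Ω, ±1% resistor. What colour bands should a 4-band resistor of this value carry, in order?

97 Ω = 97 × 10^0.
9 → white
7 → violet
Multiplier 10^0 → black.
±1% tolerance → brown.

white, violet, black, brown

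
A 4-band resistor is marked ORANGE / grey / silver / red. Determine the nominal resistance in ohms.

0.38 Ω

Orange → 3 (first significant figure)
Grey → 8 (second significant figure)
Silver → ×0.01 multiplier
38 × 0.01 = 0.38 Ω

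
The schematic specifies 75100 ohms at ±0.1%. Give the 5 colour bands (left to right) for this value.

violet, green, brown, red, violet

75100 Ω = 751 × 10^2.
7 → violet
5 → green
1 → brown
Multiplier 10^2 → red.
±0.1% tolerance → violet.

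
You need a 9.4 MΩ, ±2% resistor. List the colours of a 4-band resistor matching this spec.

white, yellow, green, red

9400000 Ω = 94 × 10^5.
9 → white
4 → yellow
Multiplier 10^5 → green.
±2% tolerance → red.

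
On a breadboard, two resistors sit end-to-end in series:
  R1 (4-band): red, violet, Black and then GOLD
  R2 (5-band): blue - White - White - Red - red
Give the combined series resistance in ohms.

69927 Ω

R1: red, violet → 27; black ×1 → 27 Ω.
R2: blue, white, white → 699; red ×10^2 → 69900 Ω.
Series: 27 + 69900 = 69927 Ω.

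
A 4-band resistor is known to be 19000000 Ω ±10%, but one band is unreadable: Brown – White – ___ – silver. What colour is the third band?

19000000 Ω = 19 × 10^6.
The third band is the multiplier, 10^6, which is blue.

blue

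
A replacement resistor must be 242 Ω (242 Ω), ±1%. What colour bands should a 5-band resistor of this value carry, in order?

242 Ω = 242 × 10^0.
2 → red
4 → yellow
2 → red
Multiplier 10^0 → black.
±1% tolerance → brown.

red, yellow, red, black, brown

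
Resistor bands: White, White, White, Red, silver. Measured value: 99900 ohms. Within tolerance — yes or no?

yes

White → 9 (first significant figure)
White → 9 (second significant figure)
White → 9 (third significant figure)
Red → ×10^2 multiplier
Silver → ±10% tolerance
999 × 100 = 99900 Ω
Allowed range: 89910 Ω to 109890 Ω.
99900 ohms lies inside that range.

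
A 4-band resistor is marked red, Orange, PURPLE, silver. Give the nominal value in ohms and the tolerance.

Red → 2 (first significant figure)
Orange → 3 (second significant figure)
Violet → ×10^7 multiplier
Silver → ±10% tolerance
23 × 10000000 = 230000000 Ω

230000000 Ω ±10%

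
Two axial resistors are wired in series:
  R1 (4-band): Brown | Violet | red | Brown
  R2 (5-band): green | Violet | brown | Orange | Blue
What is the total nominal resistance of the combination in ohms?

R1: brown, violet → 17; red ×10^2 → 1700 Ω.
R2: green, violet, brown → 571; orange ×10^3 → 571000 Ω.
Series: 1700 + 571000 = 572700 Ω.

572700 Ω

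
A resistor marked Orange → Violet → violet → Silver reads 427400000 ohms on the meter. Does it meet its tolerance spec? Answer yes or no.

Orange → 3 (first significant figure)
Violet → 7 (second significant figure)
Violet → ×10^7 multiplier
Silver → ±10% tolerance
37 × 10000000 = 370000000 Ω
Allowed range: 333000000 Ω to 407000000 Ω.
427400000 ohms lies outside that range.

no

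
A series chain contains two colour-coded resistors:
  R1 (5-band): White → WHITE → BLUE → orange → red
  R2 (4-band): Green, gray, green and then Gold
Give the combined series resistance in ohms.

6796000 Ω

R1: white, white, blue → 996; orange ×10^3 → 996000 Ω.
R2: green, grey → 58; green ×10^5 → 5800000 Ω.
Series: 996000 + 5800000 = 6796000 Ω.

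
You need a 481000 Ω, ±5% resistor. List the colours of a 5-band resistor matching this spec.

yellow, grey, brown, orange, gold

481000 Ω = 481 × 10^3.
4 → yellow
8 → grey
1 → brown
Multiplier 10^3 → orange.
±5% tolerance → gold.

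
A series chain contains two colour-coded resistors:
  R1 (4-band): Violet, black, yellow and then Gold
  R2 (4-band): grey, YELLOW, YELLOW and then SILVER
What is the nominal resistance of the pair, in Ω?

1540000 Ω

R1: violet, black → 70; yellow ×10^4 → 700000 Ω.
R2: grey, yellow → 84; yellow ×10^4 → 840000 Ω.
Series: 700000 + 840000 = 1540000 Ω.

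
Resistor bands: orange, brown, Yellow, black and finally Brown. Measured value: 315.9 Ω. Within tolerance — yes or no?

yes

Orange → 3 (first significant figure)
Brown → 1 (second significant figure)
Yellow → 4 (third significant figure)
Black → ×1 multiplier
Brown → ±1% tolerance
314 × 1 = 314 Ω
Allowed range: 310.86 Ω to 317.14 Ω.
315.9 Ω lies inside that range.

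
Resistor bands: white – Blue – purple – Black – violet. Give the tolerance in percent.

±0.1%

The last band, violet, is the tolerance band.
Violet corresponds to ±0.1%.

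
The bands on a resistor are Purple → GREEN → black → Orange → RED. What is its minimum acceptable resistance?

Violet → 7 (first significant figure)
Green → 5 (second significant figure)
Black → 0 (third significant figure)
Orange → ×10^3 multiplier
Red → ±2% tolerance
750 × 1000 = 750000 Ω
Minimum = 750000 × (1 − 2/100) = 735000 Ω.

735000 Ω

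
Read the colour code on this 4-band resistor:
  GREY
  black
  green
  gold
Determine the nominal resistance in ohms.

8000000 Ω

Grey → 8 (first significant figure)
Black → 0 (second significant figure)
Green → ×10^5 multiplier
80 × 100000 = 8000000 Ω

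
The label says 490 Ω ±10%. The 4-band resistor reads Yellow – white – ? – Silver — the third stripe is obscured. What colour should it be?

brown

490 Ω = 49 × 10^1.
The third band is the multiplier, 10^1, which is brown.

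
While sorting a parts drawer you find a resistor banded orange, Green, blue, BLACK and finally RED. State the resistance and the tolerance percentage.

Orange → 3 (first significant figure)
Green → 5 (second significant figure)
Blue → 6 (third significant figure)
Black → ×1 multiplier
Red → ±2% tolerance
356 × 1 = 356 Ω

356 Ω ±2%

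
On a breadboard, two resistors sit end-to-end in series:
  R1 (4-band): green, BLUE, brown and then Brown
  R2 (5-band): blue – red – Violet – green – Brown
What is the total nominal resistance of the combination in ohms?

R1: green, blue → 56; brown ×10 → 560 Ω.
R2: blue, red, violet → 627; green ×10^5 → 62700000 Ω.
Series: 560 + 62700000 = 62700560 Ω.

62700560 Ω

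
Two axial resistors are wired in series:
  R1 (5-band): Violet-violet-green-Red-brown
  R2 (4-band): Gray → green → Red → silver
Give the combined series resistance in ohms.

86000 Ω

R1: violet, violet, green → 775; red ×10^2 → 77500 Ω.
R2: grey, green → 85; red ×10^2 → 8500 Ω.
Series: 77500 + 8500 = 86000 Ω.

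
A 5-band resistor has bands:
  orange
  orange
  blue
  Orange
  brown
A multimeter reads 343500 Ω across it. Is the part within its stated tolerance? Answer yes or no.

Orange → 3 (first significant figure)
Orange → 3 (second significant figure)
Blue → 6 (third significant figure)
Orange → ×10^3 multiplier
Brown → ±1% tolerance
336 × 1000 = 336000 Ω
Allowed range: 332640 Ω to 339360 Ω.
343500 Ω lies outside that range.

no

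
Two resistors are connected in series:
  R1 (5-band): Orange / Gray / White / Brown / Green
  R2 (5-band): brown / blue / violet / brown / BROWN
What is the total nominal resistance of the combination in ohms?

5560 Ω

R1: orange, grey, white → 389; brown ×10 → 3890 Ω.
R2: brown, blue, violet → 167; brown ×10 → 1670 Ω.
Series: 3890 + 1670 = 5560 Ω.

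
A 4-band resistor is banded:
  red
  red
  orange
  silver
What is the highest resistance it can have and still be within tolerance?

24200 Ω

Red → 2 (first significant figure)
Red → 2 (second significant figure)
Orange → ×10^3 multiplier
Silver → ±10% tolerance
22 × 1000 = 22000 Ω
Highest = 22000 × (1 + 10/100) = 24200 Ω.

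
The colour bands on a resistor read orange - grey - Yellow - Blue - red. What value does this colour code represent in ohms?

384000000 Ω

Orange → 3 (first significant figure)
Grey → 8 (second significant figure)
Yellow → 4 (third significant figure)
Blue → ×10^6 multiplier
384 × 1000000 = 384000000 Ω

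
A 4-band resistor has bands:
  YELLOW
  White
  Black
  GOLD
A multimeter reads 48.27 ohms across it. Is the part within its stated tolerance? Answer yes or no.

yes

Yellow → 4 (first significant figure)
White → 9 (second significant figure)
Black → ×1 multiplier
Gold → ±5% tolerance
49 × 1 = 49 Ω
Allowed range: 46.55 Ω to 51.45 Ω.
48.27 ohms lies inside that range.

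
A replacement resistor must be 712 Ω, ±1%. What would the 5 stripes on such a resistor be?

violet, brown, red, black, brown

712 Ω = 712 × 10^0.
7 → violet
1 → brown
2 → red
Multiplier 10^0 → black.
±1% tolerance → brown.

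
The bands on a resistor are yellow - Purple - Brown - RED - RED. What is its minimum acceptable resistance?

Yellow → 4 (first significant figure)
Violet → 7 (second significant figure)
Brown → 1 (third significant figure)
Red → ×10^2 multiplier
Red → ±2% tolerance
471 × 100 = 47100 Ω
Minimum = 47100 × (1 − 2/100) = 46158 Ω.

46158 Ω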